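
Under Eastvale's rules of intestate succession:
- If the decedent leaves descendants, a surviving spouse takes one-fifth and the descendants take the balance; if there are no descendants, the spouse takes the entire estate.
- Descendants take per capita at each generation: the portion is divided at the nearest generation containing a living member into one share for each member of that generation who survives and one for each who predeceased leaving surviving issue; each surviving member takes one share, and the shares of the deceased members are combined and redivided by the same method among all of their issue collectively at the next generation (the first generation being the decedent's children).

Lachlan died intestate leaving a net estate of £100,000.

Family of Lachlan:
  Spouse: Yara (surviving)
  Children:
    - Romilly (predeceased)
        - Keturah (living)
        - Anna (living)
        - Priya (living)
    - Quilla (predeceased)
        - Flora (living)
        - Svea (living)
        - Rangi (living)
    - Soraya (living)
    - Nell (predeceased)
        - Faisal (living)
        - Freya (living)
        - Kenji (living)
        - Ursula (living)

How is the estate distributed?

Yara takes one-fifth of £100,000 = £20,000. The remaining £80,000 passes to the descendants.
The descendants' portion (£80,000) is divided at the children's generation into 4 shares of £20,000. Soraya takes £20,000. The 3 shares of the deceased (Romilly, Quilla, and Nell) are combined into a pool of £60,000.
That pool (£60,000) is divided at the grandchildren's generation equally among Keturah, Anna, Priya, Flora, Svea, Rangi, Faisal, Freya, Kenji, and Ursula: £6,000 each.

Yara: £20,000; Keturah: £6,000; Anna: £6,000; Priya: £6,000; Flora: £6,000; Svea: £6,000; Rangi: £6,000; Soraya: £20,000; Faisal: £6,000; Freya: £6,000; Kenji: £6,000; Ursula: £6,000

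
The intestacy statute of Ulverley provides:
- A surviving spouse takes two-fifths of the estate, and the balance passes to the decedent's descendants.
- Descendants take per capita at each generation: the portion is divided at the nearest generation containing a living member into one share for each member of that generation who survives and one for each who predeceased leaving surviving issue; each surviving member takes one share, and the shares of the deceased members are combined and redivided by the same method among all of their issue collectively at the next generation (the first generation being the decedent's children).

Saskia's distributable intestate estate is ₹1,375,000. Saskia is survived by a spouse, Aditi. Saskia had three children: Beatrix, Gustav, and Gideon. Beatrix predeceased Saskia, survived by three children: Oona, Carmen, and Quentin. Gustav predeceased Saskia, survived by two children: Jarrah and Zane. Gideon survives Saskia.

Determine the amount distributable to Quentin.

Quentin receives ₹110,000.

Aditi takes two-fifths of ₹1,375,000 = ₹550,000. The remaining ₹825,000 passes to the descendants.
The descendants' portion (₹825,000) is divided at the children's generation into 3 shares of ₹275,000. Gideon takes ₹275,000. The 2 shares of the deceased (Beatrix and Gustav) are combined into a pool of ₹550,000.
That pool (₹550,000) is divided at the grandchildren's generation equally among Oona, Carmen, Quentin, Jarrah, and Zane: ₹110,000 each.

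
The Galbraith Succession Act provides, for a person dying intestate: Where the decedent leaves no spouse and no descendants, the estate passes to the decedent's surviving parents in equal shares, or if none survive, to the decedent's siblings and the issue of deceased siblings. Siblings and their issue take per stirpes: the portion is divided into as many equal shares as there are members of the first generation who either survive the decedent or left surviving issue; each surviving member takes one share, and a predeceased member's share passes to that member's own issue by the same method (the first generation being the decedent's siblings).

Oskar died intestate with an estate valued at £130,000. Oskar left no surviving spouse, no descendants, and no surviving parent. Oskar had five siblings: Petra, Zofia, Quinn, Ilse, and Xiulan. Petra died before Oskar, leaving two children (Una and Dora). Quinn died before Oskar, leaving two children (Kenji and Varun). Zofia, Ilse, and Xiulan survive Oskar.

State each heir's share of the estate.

The entire £130,000 passes to the siblings and their issue.
That amount (£130,000) is divided into 5 shares of £26,000: Zofia, Ilse, and Xiulan each take £26,000; Petra's £26,000 share passes to Petra's issue; Quinn's £26,000 share passes to Quinn's issue.
Petra's share (£26,000) is divided into 2 shares of £13,000: Una and Dora each take £13,000.
Quinn's share (£26,000) is divided into 2 shares of £13,000: Kenji and Varun each take £13,000.

Una: £13,000; Dora: £13,000; Zofia: £26,000; Kenji: £13,000; Varun: £13,000; Ilse: £26,000; Xiulan: £26,000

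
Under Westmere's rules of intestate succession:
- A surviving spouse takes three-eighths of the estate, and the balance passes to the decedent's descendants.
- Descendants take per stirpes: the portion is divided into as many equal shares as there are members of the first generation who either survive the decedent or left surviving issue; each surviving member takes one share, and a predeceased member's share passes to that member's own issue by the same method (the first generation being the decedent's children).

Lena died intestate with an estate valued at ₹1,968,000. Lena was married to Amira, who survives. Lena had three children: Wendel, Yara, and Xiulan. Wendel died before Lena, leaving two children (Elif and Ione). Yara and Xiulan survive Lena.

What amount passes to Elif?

Elif receives ₹205,000.

Amira takes three-eighths of ₹1,968,000 = ₹738,000. The remaining ₹1,230,000 passes to the descendants.
The descendants' portion (₹1,230,000) is divided into 3 shares of ₹410,000: Yara and Xiulan each take ₹410,000; Wendel's ₹410,000 share passes to Wendel's issue.
Wendel's share (₹410,000) is divided into 2 shares of ₹205,000: Elif and Ione each take ₹205,000.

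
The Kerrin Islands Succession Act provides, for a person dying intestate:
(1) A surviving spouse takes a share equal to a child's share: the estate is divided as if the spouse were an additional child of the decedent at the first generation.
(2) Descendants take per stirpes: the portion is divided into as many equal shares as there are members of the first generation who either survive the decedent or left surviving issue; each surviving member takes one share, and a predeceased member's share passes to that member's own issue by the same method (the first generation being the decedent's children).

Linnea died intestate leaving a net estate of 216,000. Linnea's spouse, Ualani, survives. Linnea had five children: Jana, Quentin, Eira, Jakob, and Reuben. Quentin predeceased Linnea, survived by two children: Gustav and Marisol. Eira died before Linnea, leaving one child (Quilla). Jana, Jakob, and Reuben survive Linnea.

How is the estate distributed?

The spouse counts as an additional share at the children's level, so there are 6 primary shares of 36,000. Ualani takes one such share (36,000).
The children's combined portion (180,000) is divided into 5 shares of 36,000: Jana, Jakob, and Reuben each take 36,000; Quentin's 36,000 share passes to Quentin's issue; Eira's 36,000 share passes to Eira's issue.
Quentin's share (36,000) is divided into 2 shares of 18,000: Gustav and Marisol each take 18,000.
Eira's share (36,000) passes entirely to Quilla.

Ualani: 36,000; Jana: 36,000; Gustav: 18,000; Marisol: 18,000; Quilla: 36,000; Jakob: 36,000; Reuben: 36,000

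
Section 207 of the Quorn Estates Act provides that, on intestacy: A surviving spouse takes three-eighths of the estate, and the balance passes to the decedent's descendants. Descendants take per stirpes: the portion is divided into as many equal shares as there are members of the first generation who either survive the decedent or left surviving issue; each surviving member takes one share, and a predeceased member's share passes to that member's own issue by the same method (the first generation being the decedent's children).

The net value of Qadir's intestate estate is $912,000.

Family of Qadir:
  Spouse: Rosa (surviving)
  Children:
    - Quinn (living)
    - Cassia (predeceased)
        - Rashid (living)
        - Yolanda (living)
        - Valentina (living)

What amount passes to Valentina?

Valentina receives $95,000.

Rosa takes three-eighths of $912,000 = $342,000. The remaining $570,000 passes to the descendants.
The descendants' portion ($570,000) is divided into 2 shares of $285,000: Quinn takes $285,000; Cassia's $285,000 share passes to Cassia's issue.
Cassia's share ($285,000) is divided into 3 shares of $95,000: Rashid, Yolanda, and Valentina each take $95,000.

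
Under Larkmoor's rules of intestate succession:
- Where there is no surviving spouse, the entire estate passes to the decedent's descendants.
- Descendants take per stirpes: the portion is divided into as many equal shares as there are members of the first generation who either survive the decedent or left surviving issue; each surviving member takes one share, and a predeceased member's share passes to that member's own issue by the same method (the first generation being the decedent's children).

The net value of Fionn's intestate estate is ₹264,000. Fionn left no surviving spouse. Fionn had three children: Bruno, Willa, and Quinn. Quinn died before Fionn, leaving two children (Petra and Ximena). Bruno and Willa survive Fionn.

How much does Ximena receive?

Ximena receives ₹44,000.

The entire ₹264,000 passes to the descendants.
That amount (₹264,000) is divided into 3 shares of ₹88,000: Bruno and Willa each take ₹88,000; Quinn's ₹88,000 share passes to Quinn's issue.
Quinn's share (₹88,000) is divided into 2 shares of ₹44,000: Petra and Ximena each take ₹44,000.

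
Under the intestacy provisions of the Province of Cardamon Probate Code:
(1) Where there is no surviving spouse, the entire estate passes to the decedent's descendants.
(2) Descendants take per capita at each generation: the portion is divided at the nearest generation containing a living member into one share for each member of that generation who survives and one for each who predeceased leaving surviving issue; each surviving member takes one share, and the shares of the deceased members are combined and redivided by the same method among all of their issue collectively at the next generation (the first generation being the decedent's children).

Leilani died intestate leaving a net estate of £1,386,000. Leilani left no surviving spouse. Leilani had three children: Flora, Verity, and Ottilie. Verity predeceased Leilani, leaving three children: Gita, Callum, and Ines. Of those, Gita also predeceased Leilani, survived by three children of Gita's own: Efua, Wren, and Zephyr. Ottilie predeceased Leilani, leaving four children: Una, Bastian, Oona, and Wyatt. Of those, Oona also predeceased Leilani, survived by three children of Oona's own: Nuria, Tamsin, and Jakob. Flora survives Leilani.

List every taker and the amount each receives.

The entire £1,386,000 passes to the descendants.
That amount (£1,386,000) is divided at the children's generation into 3 shares of £462,000. Flora takes £462,000. The 2 shares of the deceased (Verity and Ottilie) are combined into a pool of £924,000.
That pool (£924,000) is divided at the grandchildren's generation into 7 shares of £132,000. Callum, Ines, Una, Bastian, and Wyatt each take £132,000. The 2 shares of the deceased (Gita and Oona) are combined into a pool of £264,000.
That pool (£264,000) is divided at the great-grandchildren's generation equally among Efua, Wren, Zephyr, Nuria, Tamsin, and Jakob: £44,000 each.

Flora: £462,000; Efua: £44,000; Wren: £44,000; Zephyr: £44,000; Callum: £132,000; Ines: £132,000; Una: £132,000; Bastian: £132,000; Nuria: £44,000; Tamsin: £44,000; Jakob: £44,000; Wyatt: £132,000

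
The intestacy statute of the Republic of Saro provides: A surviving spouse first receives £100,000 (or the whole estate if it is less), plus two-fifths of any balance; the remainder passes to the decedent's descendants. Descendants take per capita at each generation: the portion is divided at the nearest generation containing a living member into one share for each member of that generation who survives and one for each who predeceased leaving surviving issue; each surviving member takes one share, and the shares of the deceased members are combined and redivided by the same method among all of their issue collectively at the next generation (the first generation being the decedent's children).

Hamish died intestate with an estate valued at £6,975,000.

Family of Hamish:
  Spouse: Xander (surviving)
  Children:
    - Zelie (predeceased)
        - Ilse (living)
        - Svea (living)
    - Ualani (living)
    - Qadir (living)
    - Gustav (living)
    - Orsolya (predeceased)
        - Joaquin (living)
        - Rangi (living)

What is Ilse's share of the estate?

Ilse receives £412,500.

Xander first takes £100,000, leaving a balance of £6,875,000. Xander then takes two-fifths of the balance (£2,750,000), for a total of £2,850,000. The remaining £4,125,000 passes to the descendants.
The descendants' portion (£4,125,000) is divided at the children's generation into 5 shares of £825,000. Ualani, Qadir, and Gustav each take £825,000. The 2 shares of the deceased (Zelie and Orsolya) are combined into a pool of £1,650,000.
That pool (£1,650,000) is divided at the grandchildren's generation equally among Ilse, Svea, Joaquin, and Rangi: £412,500 each.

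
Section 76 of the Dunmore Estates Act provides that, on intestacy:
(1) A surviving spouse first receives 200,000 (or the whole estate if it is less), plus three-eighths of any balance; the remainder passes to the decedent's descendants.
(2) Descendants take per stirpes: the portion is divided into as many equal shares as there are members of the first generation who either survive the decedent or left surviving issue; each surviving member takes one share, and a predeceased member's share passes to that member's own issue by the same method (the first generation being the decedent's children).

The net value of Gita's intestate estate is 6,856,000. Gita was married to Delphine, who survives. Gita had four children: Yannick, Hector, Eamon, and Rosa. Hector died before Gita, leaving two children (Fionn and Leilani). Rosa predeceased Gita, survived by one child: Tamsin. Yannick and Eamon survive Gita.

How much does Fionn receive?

Fionn receives 520,000.

Delphine first takes 200,000, leaving a balance of 6,656,000. Delphine then takes three-eighths of the balance (2,496,000), for a total of 2,696,000. The remaining 4,160,000 passes to the descendants.
The descendants' portion (4,160,000) is divided into 4 shares of 1,040,000: Yannick and Eamon each take 1,040,000; Hector's 1,040,000 share passes to Hector's issue; Rosa's 1,040,000 share passes to Rosa's issue.
Hector's share (1,040,000) is divided into 2 shares of 520,000: Fionn and Leilani each take 520,000.
Rosa's share (1,040,000) passes entirely to Tamsin.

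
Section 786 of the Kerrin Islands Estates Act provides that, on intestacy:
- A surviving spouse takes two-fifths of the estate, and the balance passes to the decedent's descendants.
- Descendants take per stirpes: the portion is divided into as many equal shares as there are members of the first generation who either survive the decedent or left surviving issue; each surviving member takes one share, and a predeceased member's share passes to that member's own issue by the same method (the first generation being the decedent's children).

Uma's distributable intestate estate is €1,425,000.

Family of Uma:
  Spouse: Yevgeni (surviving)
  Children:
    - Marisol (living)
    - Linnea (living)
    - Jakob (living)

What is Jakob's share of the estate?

Yevgeni takes two-fifths of €1,425,000 = €570,000. The remaining €855,000 passes to the descendants.
The descendants' portion (€855,000) is divided into 3 shares of €285,000: Marisol, Linnea, and Jakob each take €285,000.

Jakob receives €285,000.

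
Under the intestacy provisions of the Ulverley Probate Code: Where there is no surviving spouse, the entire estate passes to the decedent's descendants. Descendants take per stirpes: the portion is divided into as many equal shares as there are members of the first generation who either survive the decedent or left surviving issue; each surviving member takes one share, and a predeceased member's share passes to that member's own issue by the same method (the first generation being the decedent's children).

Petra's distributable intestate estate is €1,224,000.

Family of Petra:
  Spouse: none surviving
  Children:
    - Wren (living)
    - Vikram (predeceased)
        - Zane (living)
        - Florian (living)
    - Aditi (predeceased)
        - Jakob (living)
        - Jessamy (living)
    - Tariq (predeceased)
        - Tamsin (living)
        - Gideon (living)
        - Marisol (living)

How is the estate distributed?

Wren: €306,000; Zane: €153,000; Florian: €153,000; Jakob: €153,000; Jessamy: €153,000; Tamsin: €102,000; Gideon: €102,000; Marisol: €102,000

The entire €1,224,000 passes to the descendants.
That amount (€1,224,000) is divided into 4 shares of €306,000: Wren takes €306,000; Vikram's €306,000 share passes to Vikram's issue; Aditi's €306,000 share passes to Aditi's issue; Tariq's €306,000 share passes to Tariq's issue.
Vikram's share (€306,000) is divided into 2 shares of €153,000: Zane and Florian each take €153,000.
Aditi's share (€306,000) is divided into 2 shares of €153,000: Jakob and Jessamy each take €153,000.
Tariq's share (€306,000) is divided into 3 shares of €102,000: Tamsin, Gideon, and Marisol each take €102,000.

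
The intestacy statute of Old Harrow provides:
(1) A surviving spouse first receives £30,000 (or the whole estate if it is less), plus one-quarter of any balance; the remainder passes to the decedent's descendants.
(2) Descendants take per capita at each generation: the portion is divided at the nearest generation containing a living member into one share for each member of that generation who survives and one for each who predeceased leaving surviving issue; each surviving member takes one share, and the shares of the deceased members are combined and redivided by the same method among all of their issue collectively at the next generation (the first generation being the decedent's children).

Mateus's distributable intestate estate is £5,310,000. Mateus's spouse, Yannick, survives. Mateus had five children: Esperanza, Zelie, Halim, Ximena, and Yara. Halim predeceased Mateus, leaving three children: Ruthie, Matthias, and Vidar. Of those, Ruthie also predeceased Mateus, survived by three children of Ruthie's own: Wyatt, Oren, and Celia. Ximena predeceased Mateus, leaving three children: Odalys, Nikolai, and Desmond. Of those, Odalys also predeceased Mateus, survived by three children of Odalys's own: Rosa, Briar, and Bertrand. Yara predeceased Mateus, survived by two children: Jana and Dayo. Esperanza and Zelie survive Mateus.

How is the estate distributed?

Yannick first takes £30,000, leaving a balance of £5,280,000. Yannick then takes one-quarter of the balance (£1,320,000), for a total of £1,350,000. The remaining £3,960,000 passes to the descendants.
The descendants' portion (£3,960,000) is divided at the children's generation into 5 shares of £792,000. Esperanza and Zelie each take £792,000. The 3 shares of the deceased (Halim, Ximena, and Yara) are combined into a pool of £2,376,000.
That pool (£2,376,000) is divided at the grandchildren's generation into 8 shares of £297,000. Matthias, Vidar, Nikolai, Desmond, Jana, and Dayo each take £297,000. The 2 shares of the deceased (Ruthie and Odalys) are combined into a pool of £594,000.
That pool (£594,000) is divided at the great-grandchildren's generation equally among Wyatt, Oren, Celia, Rosa, Briar, and Bertrand: £99,000 each.

Yannick: £1,350,000; Esperanza: £792,000; Zelie: £792,000; Wyatt: £99,000; Oren: £99,000; Celia: £99,000; Matthias: £297,000; Vidar: £297,000; Rosa: £99,000; Briar: £99,000; Bertrand: £99,000; Nikolai: £297,000; Desmond: £297,000; Jana: £297,000; Dayo: £297,000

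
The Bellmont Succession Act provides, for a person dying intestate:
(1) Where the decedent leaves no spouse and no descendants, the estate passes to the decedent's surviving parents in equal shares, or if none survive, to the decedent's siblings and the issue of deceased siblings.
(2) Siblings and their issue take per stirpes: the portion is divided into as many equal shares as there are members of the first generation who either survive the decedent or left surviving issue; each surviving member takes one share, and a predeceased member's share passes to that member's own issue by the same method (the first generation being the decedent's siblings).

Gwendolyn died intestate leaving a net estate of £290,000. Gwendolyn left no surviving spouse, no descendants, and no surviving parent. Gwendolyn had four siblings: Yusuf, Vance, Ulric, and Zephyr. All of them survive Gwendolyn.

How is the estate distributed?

Yusuf: £72,500; Vance: £72,500; Ulric: £72,500; Zephyr: £72,500

The entire £290,000 passes to the siblings and their issue.
That amount (£290,000) is divided into 4 shares of £72,500: Yusuf, Vance, Ulric, and Zephyr each take £72,500.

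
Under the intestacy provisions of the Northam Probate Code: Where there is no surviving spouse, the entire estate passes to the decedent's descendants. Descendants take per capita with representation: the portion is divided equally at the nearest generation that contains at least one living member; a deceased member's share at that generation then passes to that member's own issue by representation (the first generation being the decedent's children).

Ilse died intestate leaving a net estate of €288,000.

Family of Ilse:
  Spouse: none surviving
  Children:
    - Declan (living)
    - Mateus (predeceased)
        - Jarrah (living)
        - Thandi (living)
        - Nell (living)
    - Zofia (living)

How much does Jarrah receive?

The entire €288,000 passes to the descendants.
That amount (€288,000) is divided into 3 shares of €96,000: Declan and Zofia each take €96,000; Mateus's €96,000 share passes to Mateus's issue.
Mateus's share (€96,000) is divided into 3 shares of €32,000: Jarrah, Thandi, and Nell each take €32,000.

Jarrah receives €32,000.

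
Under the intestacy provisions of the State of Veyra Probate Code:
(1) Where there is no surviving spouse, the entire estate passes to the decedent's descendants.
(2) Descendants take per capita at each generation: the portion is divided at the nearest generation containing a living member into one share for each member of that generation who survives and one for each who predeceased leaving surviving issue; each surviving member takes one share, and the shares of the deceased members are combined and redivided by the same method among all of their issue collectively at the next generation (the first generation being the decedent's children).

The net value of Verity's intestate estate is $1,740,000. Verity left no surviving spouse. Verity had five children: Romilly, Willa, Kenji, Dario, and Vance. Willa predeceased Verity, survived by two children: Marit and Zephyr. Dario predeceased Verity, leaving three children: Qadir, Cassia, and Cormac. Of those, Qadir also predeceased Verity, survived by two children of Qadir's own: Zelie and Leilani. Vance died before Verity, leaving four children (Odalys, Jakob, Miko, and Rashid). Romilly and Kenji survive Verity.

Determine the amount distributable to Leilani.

Leilani receives $58,000.

The entire $1,740,000 passes to the descendants.
That amount ($1,740,000) is divided at the children's generation into 5 shares of $348,000. Romilly and Kenji each take $348,000. The 3 shares of the deceased (Willa, Dario, and Vance) are combined into a pool of $1,044,000.
That pool ($1,044,000) is divided at the grandchildren's generation into 9 shares of $116,000. Marit, Zephyr, Cassia, Cormac, Odalys, Jakob, Miko, and Rashid each take $116,000. The remaining share for the deceased Qadir ($116,000) is carried to the next generation.
That pool ($116,000) is divided at the great-grandchildren's generation equally among Zelie and Leilani: $58,000 each.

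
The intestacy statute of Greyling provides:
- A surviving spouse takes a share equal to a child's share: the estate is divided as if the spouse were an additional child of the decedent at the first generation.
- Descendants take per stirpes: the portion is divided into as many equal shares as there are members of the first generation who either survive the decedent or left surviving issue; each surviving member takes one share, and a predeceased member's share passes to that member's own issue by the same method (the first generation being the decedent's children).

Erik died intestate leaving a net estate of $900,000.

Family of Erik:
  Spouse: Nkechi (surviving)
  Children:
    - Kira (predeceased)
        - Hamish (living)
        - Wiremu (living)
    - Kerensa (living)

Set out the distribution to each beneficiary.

The spouse counts as an additional share at the children's level, so there are 3 primary shares of $300,000. Nkechi takes one such share ($300,000).
The children's combined portion ($600,000) is divided into 2 shares of $300,000: Kerensa takes $300,000; Kira's $300,000 share passes to Kira's issue.
Kira's share ($300,000) is divided into 2 shares of $150,000: Hamish and Wiremu each take $150,000.

Nkechi: $300,000; Hamish: $150,000; Wiremu: $150,000; Kerensa: $300,000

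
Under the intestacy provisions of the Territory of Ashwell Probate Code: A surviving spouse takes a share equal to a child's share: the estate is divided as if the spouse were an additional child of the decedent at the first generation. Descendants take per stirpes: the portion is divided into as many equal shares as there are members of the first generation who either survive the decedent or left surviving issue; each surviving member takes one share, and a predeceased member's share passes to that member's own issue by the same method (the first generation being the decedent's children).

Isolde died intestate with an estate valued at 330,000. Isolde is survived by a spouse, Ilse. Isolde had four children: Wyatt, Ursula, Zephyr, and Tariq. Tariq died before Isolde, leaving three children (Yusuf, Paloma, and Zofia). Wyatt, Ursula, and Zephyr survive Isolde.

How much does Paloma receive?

The spouse counts as an additional share at the children's level, so there are 5 primary shares of 66,000. Ilse takes one such share (66,000).
The children's combined portion (264,000) is divided into 4 shares of 66,000: Wyatt, Ursula, and Zephyr each take 66,000; Tariq's 66,000 share passes to Tariq's issue.
Tariq's share (66,000) is divided into 3 shares of 22,000: Yusuf, Paloma, and Zofia each take 22,000.

Paloma receives 22,000.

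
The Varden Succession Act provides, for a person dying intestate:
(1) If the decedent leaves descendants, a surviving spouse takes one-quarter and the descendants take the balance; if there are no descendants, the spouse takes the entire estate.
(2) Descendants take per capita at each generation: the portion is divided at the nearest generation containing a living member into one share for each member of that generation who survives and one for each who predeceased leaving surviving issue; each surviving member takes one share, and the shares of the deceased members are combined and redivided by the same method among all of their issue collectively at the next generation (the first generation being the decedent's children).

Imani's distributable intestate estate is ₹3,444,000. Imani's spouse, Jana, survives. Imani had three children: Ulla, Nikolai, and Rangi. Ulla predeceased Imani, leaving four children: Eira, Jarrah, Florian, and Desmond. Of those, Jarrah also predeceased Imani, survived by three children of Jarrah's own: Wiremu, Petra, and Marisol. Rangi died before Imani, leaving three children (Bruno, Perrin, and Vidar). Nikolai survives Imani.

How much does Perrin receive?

Perrin receives ₹246,000.

Jana takes one-quarter of ₹3,444,000 = ₹861,000. The remaining ₹2,583,000 passes to the descendants.
The descendants' portion (₹2,583,000) is divided at the children's generation into 3 shares of ₹861,000. Nikolai takes ₹861,000. The 2 shares of the deceased (Ulla and Rangi) are combined into a pool of ₹1,722,000.
That pool (₹1,722,000) is divided at the grandchildren's generation into 7 shares of ₹246,000. Eira, Florian, Desmond, Bruno, Perrin, and Vidar each take ₹246,000. The remaining share for the deceased Jarrah (₹246,000) is carried to the next generation.
That pool (₹246,000) is divided at the great-grandchildren's generation equally among Wiremu, Petra, and Marisol: ₹82,000 each.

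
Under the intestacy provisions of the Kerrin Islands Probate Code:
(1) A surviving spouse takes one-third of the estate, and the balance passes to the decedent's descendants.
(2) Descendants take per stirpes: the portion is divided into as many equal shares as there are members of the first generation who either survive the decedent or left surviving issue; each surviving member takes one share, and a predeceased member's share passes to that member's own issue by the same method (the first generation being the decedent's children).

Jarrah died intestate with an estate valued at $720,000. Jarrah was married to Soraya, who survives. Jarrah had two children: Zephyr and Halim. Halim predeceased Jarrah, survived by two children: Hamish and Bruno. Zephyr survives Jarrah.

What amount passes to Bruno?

Bruno receives $120,000.

Soraya takes one-third of $720,000 = $240,000. The remaining $480,000 passes to the descendants.
The descendants' portion ($480,000) is divided into 2 shares of $240,000: Zephyr takes $240,000; Halim's $240,000 share passes to Halim's issue.
Halim's share ($240,000) is divided into 2 shares of $120,000: Hamish and Bruno each take $120,000.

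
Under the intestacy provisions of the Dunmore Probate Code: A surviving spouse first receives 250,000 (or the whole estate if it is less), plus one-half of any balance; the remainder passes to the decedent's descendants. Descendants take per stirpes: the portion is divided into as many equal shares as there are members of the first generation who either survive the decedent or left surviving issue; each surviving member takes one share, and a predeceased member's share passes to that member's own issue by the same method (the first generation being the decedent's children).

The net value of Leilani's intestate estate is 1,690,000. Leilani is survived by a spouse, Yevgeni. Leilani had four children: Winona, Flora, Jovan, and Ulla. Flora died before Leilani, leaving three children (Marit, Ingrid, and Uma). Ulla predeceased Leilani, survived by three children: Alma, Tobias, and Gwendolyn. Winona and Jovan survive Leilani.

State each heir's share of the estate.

Yevgeni: 970,000; Winona: 180,000; Marit: 60,000; Ingrid: 60,000; Uma: 60,000; Jovan: 180,000; Alma: 60,000; Tobias: 60,000; Gwendolyn: 60,000

Yevgeni first takes 250,000, leaving a balance of 1,440,000. Yevgeni then takes one-half of the balance (720,000), for a total of 970,000. The remaining 720,000 passes to the descendants.
The descendants' portion (720,000) is divided into 4 shares of 180,000: Winona and Jovan each take 180,000; Flora's 180,000 share passes to Flora's issue; Ulla's 180,000 share passes to Ulla's issue.
Flora's share (180,000) is divided into 3 shares of 60,000: Marit, Ingrid, and Uma each take 60,000.
Ulla's share (180,000) is divided into 3 shares of 60,000: Alma, Tobias, and Gwendolyn each take 60,000.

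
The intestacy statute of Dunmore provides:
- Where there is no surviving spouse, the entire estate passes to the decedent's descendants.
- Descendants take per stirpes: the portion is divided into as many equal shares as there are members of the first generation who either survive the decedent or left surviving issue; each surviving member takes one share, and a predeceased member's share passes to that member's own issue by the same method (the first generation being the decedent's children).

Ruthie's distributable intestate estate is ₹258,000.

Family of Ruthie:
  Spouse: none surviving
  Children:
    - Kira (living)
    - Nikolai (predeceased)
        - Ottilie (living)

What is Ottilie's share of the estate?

The entire ₹258,000 passes to the descendants.
That amount (₹258,000) is divided into 2 shares of ₹129,000: Kira takes ₹129,000; Nikolai's ₹129,000 share passes to Nikolai's issue.
Nikolai's share (₹129,000) passes entirely to Ottilie.

Ottilie receives ₹129,000.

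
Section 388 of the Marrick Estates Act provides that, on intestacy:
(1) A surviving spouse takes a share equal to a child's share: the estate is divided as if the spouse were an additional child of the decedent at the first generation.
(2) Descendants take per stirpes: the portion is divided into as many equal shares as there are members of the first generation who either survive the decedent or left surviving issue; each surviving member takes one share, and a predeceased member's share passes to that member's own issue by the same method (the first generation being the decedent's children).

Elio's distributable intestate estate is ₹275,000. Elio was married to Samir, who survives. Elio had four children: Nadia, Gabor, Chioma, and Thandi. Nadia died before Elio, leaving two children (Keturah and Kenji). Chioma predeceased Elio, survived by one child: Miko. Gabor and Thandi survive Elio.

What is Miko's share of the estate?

Miko receives ₹55,000.

The spouse counts as an additional share at the children's level, so there are 5 primary shares of ₹55,000. Samir takes one such share (₹55,000).
The children's combined portion (₹220,000) is divided into 4 shares of ₹55,000: Gabor and Thandi each take ₹55,000; Nadia's ₹55,000 share passes to Nadia's issue; Chioma's ₹55,000 share passes to Chioma's issue.
Nadia's share (₹55,000) is divided into 2 shares of ₹27,500: Keturah and Kenji each take ₹27,500.
Chioma's share (₹55,000) passes entirely to Miko.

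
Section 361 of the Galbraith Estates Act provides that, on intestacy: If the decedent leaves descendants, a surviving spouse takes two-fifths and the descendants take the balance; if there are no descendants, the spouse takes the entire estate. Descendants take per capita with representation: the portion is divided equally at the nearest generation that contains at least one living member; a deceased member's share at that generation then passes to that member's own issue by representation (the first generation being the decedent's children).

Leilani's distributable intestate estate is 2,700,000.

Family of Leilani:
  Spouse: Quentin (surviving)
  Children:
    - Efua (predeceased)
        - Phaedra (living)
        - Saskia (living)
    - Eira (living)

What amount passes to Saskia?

Quentin takes two-fifths of 2,700,000 = 1,080,000. The remaining 1,620,000 passes to the descendants.
The descendants' portion (1,620,000) is divided into 2 shares of 810,000: Eira takes 810,000; Efua's 810,000 share passes to Efua's issue.
Efua's share (810,000) is divided into 2 shares of 405,000: Phaedra and Saskia each take 405,000.

Saskia receives 405,000.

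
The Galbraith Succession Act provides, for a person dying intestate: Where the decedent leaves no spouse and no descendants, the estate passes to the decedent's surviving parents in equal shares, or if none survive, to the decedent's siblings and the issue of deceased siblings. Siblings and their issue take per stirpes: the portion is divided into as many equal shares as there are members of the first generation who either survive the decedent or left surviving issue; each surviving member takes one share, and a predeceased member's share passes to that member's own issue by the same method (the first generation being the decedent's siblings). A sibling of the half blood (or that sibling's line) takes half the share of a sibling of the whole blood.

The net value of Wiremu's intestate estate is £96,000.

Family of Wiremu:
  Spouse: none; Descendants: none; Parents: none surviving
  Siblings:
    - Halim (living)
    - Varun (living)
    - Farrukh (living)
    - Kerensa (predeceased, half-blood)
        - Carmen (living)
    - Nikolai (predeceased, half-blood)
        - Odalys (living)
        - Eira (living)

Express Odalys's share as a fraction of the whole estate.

Odalys receives 1/16 of the estate.

The entire £96,000 passes to the siblings and their issue.
Counting each half-blood sibling's line as half a unit, there are 4 units in £96,000, so one unit is £24,000. Whole-blood lines (Halim, Varun, and Farrukh) take £24,000 each; half-blood lines (Kerensa and Nikolai) take £12,000 each.
Kerensa's share (£12,000) passes entirely to Carmen.
Nikolai's share (£12,000) is divided into 2 shares of £6,000: Odalys and Eira each take £6,000.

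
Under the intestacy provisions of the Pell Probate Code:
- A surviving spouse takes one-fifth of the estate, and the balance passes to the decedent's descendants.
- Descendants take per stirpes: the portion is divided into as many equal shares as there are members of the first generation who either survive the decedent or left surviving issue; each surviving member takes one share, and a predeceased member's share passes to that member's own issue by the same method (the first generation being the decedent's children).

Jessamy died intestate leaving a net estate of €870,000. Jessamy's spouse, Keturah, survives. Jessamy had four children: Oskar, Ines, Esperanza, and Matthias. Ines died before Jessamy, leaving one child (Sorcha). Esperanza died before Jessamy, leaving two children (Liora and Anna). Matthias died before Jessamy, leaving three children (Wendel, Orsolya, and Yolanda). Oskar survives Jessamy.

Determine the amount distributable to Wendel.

Wendel receives €58,000.

Keturah takes one-fifth of €870,000 = €174,000. The remaining €696,000 passes to the descendants.
The descendants' portion (€696,000) is divided into 4 shares of €174,000: Oskar takes €174,000; Ines's €174,000 share passes to Ines's issue; Esperanza's €174,000 share passes to Esperanza's issue; Matthias's €174,000 share passes to Matthias's issue.
Ines's share (€174,000) passes entirely to Sorcha.
Esperanza's share (€174,000) is divided into 2 shares of €87,000: Liora and Anna each take €87,000.
Matthias's share (€174,000) is divided into 3 shares of €58,000: Wendel, Orsolya, and Yolanda each take €58,000.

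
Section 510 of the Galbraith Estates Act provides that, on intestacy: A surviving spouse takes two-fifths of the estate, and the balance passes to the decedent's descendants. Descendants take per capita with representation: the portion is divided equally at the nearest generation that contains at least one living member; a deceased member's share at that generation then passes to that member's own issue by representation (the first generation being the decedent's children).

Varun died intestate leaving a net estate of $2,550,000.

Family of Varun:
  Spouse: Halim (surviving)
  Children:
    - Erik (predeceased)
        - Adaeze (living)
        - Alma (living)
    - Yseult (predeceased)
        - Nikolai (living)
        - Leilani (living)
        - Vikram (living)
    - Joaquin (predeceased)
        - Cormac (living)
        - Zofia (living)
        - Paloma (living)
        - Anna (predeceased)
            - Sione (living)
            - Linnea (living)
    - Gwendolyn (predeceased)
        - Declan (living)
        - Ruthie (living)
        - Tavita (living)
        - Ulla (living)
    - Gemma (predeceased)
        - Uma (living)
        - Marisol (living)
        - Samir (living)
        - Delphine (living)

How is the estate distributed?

Halim: $1,020,000; Adaeze: $90,000; Alma: $90,000; Nikolai: $90,000; Leilani: $90,000; Vikram: $90,000; Cormac: $90,000; Zofia: $90,000; Paloma: $90,000; Sione: $45,000; Linnea: $45,000; Declan: $90,000; Ruthie: $90,000; Tavita: $90,000; Ulla: $90,000; Uma: $90,000; Marisol: $90,000; Samir: $90,000; Delphine: $90,000

Halim takes two-fifths of $2,550,000 = $1,020,000. The remaining $1,530,000 passes to the descendants.
No child survives, so the initial division is made at the grandchildren's generation.
The descendants' portion ($1,530,000) is divided into 17 shares of $90,000: Adaeze, Alma, Nikolai, Leilani, Vikram, Cormac, Zofia, Paloma, Declan, Ruthie, Tavita, Ulla, Uma, Marisol, Samir, and Delphine each take $90,000; Anna's $90,000 share passes to Anna's issue.
Anna's share ($90,000) is divided into 2 shares of $45,000: Sione and Linnea each take $45,000.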